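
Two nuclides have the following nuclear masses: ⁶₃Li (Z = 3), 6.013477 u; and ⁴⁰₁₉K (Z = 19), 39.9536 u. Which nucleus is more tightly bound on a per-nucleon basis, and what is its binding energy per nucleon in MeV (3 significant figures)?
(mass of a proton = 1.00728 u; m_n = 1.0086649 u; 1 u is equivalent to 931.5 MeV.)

⁶₃Li: Σm = 3(1.00728) + 3(1.0086649) = 6.0478347 u; Δm = 0.0343577 u; E_B = 32.004 MeV; E_B/A = 5.334 MeV
⁴⁰₁₉K: Σm = 19(1.00728) + 21(1.0086649) = 40.3202829 u; Δm = 0.3666829 u; E_B = 341.57 MeV; E_B/A = 8.539 MeV
⁴⁰₁₉K has the higher binding energy per nucleon, so it is the more tightly bound nucleus.

⁴⁰₁₉K; 8.54 MeV/nucleon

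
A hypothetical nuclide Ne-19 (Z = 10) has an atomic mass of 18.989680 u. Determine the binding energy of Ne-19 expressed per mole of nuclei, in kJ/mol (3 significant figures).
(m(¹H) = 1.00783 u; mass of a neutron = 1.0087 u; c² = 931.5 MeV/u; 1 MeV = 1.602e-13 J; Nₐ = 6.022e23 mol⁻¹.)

1.50e+10 kJ/mol

Mass of separated nucleons = 10(1.00783) + 9(1.0087) = 10.07830 + 9.0783 = 19.15660 u
The mass defect is 19.15660 − 18.989680 = 0.166920 u.
Converting to energy: 0.166920 u × 931.5 MeV/u = 155.486 MeV
Per nucleus in joules: 155.486 MeV × 1.602e-13 J/MeV = 2.4909e-11 J
Per mole: 2.4909e-11 J × 6.022e23 mol⁻¹ = 1.5000e+13 J/mol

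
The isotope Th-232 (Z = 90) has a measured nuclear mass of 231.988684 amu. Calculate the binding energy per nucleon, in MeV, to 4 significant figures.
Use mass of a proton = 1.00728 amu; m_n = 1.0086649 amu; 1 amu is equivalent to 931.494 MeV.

7.616 MeV/nucleon

Z = 90, so N = A − Z = 232 − 90 = 142.
Σm = 90·m_p + 142·m_n = 90.65520 + 143.2304158 = 233.8856158 amu
Δm = 233.8856158 − 231.988684 = 1.8969318 amu
Converting to energy: 1.8969318 amu × 931.494 MeV/amu = 1766.98 MeV
BE/A = 1766.98 MeV / 232 = 7.616 MeV/nucleon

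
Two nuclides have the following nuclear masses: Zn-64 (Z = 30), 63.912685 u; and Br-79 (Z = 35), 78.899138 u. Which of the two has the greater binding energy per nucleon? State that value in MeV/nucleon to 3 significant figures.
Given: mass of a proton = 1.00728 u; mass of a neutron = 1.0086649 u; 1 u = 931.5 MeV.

Zn-64: Σm = 30(1.00728) + 34(1.0086649) = 64.5130066 u; Δm = 0.6003216 u; E_B = 559.1996 MeV; E_B/A = 8.737 MeV
Br-79: Σm = 35(1.00728) + 44(1.0086649) = 79.6360556 u; Δm = 0.7369176 u; E_B = 686.44 MeV; E_B/A = 8.689 MeV
Zn-64 has the higher binding energy per nucleon, so it is the more tightly bound nucleus.

Zn-64; 8.74 MeV/nucleon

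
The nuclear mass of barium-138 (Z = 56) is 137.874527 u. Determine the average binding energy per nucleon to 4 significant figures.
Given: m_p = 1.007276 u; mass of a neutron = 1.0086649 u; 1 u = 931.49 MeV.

Z = 56, so N = A − Z = 138 − 56 = 82.
Mass of separated nucleons = 56(1.007276) + 82(1.0086649) = 56.407456 + 82.7105218 = 139.1179778 u
Mass defect Δm = 139.1179778 − 137.874527 = 1.2434508 u
Binding energy = Δm·c² = 1.2434508 × 931.49 MeV/u = 1158.26 MeV
Dividing by A = 138 gives 8.393 MeV per nucleon.

8.393 MeV/nucleon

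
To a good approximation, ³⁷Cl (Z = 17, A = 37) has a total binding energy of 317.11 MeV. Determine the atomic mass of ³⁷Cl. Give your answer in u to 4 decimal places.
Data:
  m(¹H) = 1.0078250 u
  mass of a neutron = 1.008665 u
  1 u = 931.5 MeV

Mass defect = 317.11 MeV / (931.5 MeV/u) = 0.340429 u
Constituent mass = 17(1.0078250) + 20(1.008665) = 37.3063250 u
Atomic mass = 37.3063250 − 0.340429 = 36.9658960 u ≈ 36.9659 u (to 4 decimal places)

36.9659 u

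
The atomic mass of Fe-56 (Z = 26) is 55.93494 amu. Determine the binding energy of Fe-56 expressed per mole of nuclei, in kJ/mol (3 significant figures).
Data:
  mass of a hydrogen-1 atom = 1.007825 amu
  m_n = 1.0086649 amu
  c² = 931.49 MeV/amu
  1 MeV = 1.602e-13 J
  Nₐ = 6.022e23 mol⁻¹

The nucleus contains 26 protons and 56 − 26 = 30 neutrons.
Total constituent mass: 26 × 1.007825 + 30 × 1.0086649 = 56.4633970 amu
Δm = 56.4633970 − 55.93494 = 0.5284570 amu
Converting to energy: 0.5284570 amu × 931.49 MeV/amu = 492.252 MeV
Per nucleus in joules: 492.252 MeV × 1.602e-13 J/MeV = 7.8859e-11 J
Per mole: 7.8859e-11 J × 6.022e23 mol⁻¹ = 4.7489e+13 J/mol

4.75e+10 kJ/mol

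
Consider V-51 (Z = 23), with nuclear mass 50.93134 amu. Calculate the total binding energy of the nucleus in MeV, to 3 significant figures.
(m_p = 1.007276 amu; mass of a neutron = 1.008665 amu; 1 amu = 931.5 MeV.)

446 MeV

The nucleus contains 23 protons and 51 − 23 = 28 neutrons.
Mass of separated nucleons = 23(1.007276) + 28(1.008665) = 23.167348 + 28.242620 = 51.409968 amu
Mass defect Δm = 51.409968 − 50.93134 = 0.478628 amu
E_B = 0.478628 × 931.5 = 445.842 MeV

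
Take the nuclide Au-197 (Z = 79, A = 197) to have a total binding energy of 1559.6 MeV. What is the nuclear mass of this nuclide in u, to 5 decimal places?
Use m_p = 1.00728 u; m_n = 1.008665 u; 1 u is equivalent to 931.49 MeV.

Mass defect = 1559.6 MeV / (931.49 MeV/u) = 1.6743068 u
Constituent mass = 79(1.00728) + 118(1.008665) = 198.597590 u
Nuclear mass = 198.597590 − 1.6743068 = 196.9232832 u ≈ 196.92328 u (to 5 decimal places)

196.92328 u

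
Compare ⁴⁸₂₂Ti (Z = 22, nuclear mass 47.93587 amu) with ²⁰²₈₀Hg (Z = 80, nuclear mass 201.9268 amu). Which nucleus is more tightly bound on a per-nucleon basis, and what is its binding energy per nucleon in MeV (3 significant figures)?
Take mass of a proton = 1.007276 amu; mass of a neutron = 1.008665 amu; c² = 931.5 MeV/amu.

⁴⁸₂₂Ti: Σm = 22(1.007276) + 26(1.008665) = 48.385362 amu; Δm = 0.449492 amu; E_B = 418.70 MeV; E_B/A = 8.723 MeV
²⁰²₈₀Hg: Σm = 80(1.007276) + 122(1.008665) = 203.639210 amu; Δm = 1.712410 amu; E_B = 1595.1 MeV; E_B/A = 7.897 MeV
⁴⁸₂₂Ti has the higher binding energy per nucleon, so it is the more tightly bound nucleus.

⁴⁸₂₂Ti; 8.72 MeV/nucleon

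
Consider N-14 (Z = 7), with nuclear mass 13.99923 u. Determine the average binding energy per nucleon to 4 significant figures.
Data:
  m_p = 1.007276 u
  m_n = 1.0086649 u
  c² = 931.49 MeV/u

Σm = 7·m_p + 7·m_n = 7.050932 + 7.0606543 = 14.1115863 u
The mass defect is 14.1115863 − 13.99923 = 0.1123563 u.
E_B = 0.1123563 × 931.49 = 104.659 MeV
Per nucleon: 104.659 / 14 = 7.476 MeV

7.476 MeV/nucleon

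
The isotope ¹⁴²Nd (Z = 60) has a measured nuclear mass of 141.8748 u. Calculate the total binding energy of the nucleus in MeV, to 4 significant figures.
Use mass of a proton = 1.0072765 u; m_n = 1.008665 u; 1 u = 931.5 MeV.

Z = 60, so N = A − Z = 142 − 60 = 82.
Total constituent mass: 60 × 1.0072765 + 82 × 1.008665 = 143.1471200 u
Mass defect Δm = 143.1471200 − 141.8748 = 1.2723200 u
E_B = 1.2723200 × 931.5 = 1185.17 MeV

1185 MeV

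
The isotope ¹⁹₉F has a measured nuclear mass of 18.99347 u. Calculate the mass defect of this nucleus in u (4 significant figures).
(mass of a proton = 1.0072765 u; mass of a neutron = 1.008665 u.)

The nucleus contains 9 protons and 19 − 9 = 10 neutrons.
Total constituent mass: 9 × 1.0072765 + 10 × 1.008665 = 19.1521385 u
Δm = 19.1521385 − 18.99347 = 0.1586685 u

0.1587 u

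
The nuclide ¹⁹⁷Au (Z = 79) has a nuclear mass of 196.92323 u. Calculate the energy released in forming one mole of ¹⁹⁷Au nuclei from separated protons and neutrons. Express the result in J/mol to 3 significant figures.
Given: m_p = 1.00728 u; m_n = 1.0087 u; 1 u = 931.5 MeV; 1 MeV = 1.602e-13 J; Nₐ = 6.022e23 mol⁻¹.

1.51e+14 J/mol

The nucleus contains 79 protons and 197 − 79 = 118 neutrons.
Total constituent mass: 79 × 1.00728 + 118 × 1.0087 = 198.60172 u
Mass defect Δm = 198.60172 − 196.92323 = 1.67849 u
E_B = 1.67849 × 931.5 = 1563.51 MeV
Per nucleus in joules: 1563.51 MeV × 1.602e-13 J/MeV = 2.5047e-10 J
Per mole: 2.5047e-10 J × 6.022e23 mol⁻¹ = 1.5083e+14 J/mol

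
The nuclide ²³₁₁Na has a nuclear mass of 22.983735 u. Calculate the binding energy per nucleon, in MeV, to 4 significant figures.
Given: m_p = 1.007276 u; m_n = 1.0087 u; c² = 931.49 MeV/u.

With 11 protons and 12 neutrons (A = 23):
Σm = 11·m_p + 12·m_n = 11.080036 + 12.1044 = 23.184436 u
Δm = 23.184436 − 22.983735 = 0.200701 u
E_B = 0.200701 × 931.49 = 186.951 MeV
Per nucleon: 186.951 / 23 = 8.128 MeV

8.128 MeV/nucleon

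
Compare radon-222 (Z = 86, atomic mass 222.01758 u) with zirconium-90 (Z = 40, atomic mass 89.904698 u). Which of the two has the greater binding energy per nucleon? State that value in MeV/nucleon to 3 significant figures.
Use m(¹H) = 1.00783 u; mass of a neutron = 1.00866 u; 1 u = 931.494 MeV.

radon-222: Σm = 86(1.00783) + 136(1.00866) = 223.85114 u; Δm = 1.83356 u; E_B = 1707.95 MeV; E_B/A = 7.693 MeV
zirconium-90: Σm = 40(1.00783) + 50(1.00866) = 90.74620 u; Δm = 0.841502 u; E_B = 783.85 MeV; E_B/A = 8.709 MeV
zirconium-90 has the higher binding energy per nucleon, so it is the more tightly bound nucleus.

zirconium-90; 8.71 MeV/nucleon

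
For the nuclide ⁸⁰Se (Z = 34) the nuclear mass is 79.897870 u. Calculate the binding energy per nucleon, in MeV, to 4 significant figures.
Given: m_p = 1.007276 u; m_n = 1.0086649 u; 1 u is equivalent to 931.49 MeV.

The nucleus contains 34 protons and 80 − 34 = 46 neutrons.
Σm = 34·m_p + 46·m_n = 34.247384 + 46.3985854 = 80.6459694 u
The mass defect is 80.6459694 − 79.897870 = 0.7480994 u.
Binding energy = Δm·c² = 0.7480994 × 931.49 MeV/u = 696.847 MeV
Dividing by A = 80 gives 8.711 MeV per nucleon.

8.711 MeV/nucleon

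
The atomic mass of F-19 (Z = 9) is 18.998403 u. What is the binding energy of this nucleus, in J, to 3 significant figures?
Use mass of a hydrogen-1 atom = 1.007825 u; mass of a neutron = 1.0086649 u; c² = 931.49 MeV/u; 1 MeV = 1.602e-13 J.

2.37e-11 J

The nucleus contains 9 protons and 19 − 9 = 10 neutrons.
Total constituent mass: 9 × 1.007825 + 10 × 1.0086649 = 19.1570740 u
Mass defect Δm = 19.1570740 − 18.998403 = 0.1586710 u
E_B = 0.1586710 × 931.49 = 147.800 MeV
In joules: 147.800 MeV × 1.602e-13 J/MeV = 2.3678e-11 J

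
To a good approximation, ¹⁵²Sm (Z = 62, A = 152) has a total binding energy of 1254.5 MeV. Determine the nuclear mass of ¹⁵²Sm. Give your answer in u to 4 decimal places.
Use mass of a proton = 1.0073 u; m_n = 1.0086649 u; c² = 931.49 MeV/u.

151.8857 u

Mass defect = 1254.5 MeV / (931.49 MeV/u) = 1.346767 u
Constituent mass = 62(1.0073) + 90(1.0086649) = 153.2324410 u
Nuclear mass = 153.2324410 − 1.346767 = 151.8856740 u ≈ 151.8857 u (to 4 decimal places)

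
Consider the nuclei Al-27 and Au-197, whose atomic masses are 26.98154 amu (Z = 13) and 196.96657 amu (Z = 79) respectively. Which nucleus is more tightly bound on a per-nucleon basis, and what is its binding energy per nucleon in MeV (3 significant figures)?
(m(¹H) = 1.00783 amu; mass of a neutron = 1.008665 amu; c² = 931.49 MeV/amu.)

Al-27: Σm = 13(1.00783) + 14(1.008665) = 27.223100 amu; Δm = 0.241560 amu; E_B = 225.01 MeV; E_B/A = 8.334 MeV
Au-197: Σm = 79(1.00783) + 118(1.008665) = 198.641040 amu; Δm = 1.674470 amu; E_B = 1559.8 MeV; E_B/A = 7.918 MeV
Al-27 has the higher binding energy per nucleon, so it is the more tightly bound nucleus.

Al-27; 8.33 MeV/nucleon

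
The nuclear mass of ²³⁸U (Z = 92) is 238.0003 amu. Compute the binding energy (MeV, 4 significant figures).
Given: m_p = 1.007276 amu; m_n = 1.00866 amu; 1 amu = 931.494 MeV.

With 92 protons and 146 neutrons (A = 238):
Total constituent mass: 92 × 1.007276 + 146 × 1.00866 = 239.933752 amu
The mass defect is 239.933752 − 238.0003 = 1.933452 amu.
E_B = 1.933452 × 931.494 = 1801.00 MeV

1801 MeV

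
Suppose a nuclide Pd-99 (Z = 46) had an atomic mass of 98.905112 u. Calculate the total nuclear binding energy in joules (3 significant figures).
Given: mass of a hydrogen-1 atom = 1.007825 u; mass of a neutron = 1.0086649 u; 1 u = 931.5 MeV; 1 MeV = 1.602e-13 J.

1.36e-10 J

The nucleus contains 46 protons and 99 − 46 = 53 neutrons.
Σm = 46·m(¹H) + 53·m_n = 46.359950 + 53.4592397 = 99.8191897 u
Mass defect Δm = 99.8191897 − 98.905112 = 0.9140777 u
Converting to energy: 0.9140777 u × 931.5 MeV/u = 851.463 MeV
In joules: 851.463 MeV × 1.602e-13 J/MeV = 1.3640e-10 J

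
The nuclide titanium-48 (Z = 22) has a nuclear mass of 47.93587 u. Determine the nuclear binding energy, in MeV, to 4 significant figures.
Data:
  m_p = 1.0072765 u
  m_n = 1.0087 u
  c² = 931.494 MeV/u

419.6 MeV

Total constituent mass: 22 × 1.0072765 + 26 × 1.0087 = 48.3862830 u
The mass defect is 48.3862830 − 47.93587 = 0.4504130 u.
Binding energy = Δm·c² = 0.4504130 × 931.494 MeV/u = 419.557 MeV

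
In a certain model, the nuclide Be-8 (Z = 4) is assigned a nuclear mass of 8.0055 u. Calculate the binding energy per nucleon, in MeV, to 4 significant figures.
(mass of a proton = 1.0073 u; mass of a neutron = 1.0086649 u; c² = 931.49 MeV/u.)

6.795 MeV/nucleon

Σm = 4·m_p + 4·m_n = 4.0292 + 4.0346596 = 8.0638596 u
Δm = 8.0638596 − 8.0055 = 0.0583596 u
Binding energy = Δm·c² = 0.0583596 × 931.49 MeV/u = 54.3614 MeV
BE/A = 54.3614 MeV / 8 = 6.795 MeV/nucleon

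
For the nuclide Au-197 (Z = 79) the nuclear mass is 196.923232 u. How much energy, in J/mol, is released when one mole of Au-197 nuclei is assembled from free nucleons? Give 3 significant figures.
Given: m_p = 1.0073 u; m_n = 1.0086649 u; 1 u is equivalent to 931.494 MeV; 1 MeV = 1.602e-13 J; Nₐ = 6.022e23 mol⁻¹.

Mass of separated nucleons = 79(1.0073) + 118(1.0086649) = 79.5767 + 119.0224582 = 198.5991582 u
Δm = 198.5991582 − 196.923232 = 1.6759262 u
Converting to energy: 1.6759262 u × 931.494 MeV/u = 1561.12 MeV
Per nucleus in joules: 1561.12 MeV × 1.602e-13 J/MeV = 2.5009e-10 J
Per mole: 2.5009e-10 J × 6.022e23 mol⁻¹ = 1.5060e+14 J/mol

1.51e+14 J/mol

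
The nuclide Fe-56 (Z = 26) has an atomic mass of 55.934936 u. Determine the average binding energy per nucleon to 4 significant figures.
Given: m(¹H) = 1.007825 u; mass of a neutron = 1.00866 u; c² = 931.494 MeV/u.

8.788 MeV/nucleon

The nucleus contains 26 protons and 56 − 26 = 30 neutrons.
Mass of separated nucleons = 26(1.007825) + 30(1.00866) = 26.203450 + 30.25980 = 56.463250 u
Mass defect Δm = 56.463250 − 55.934936 = 0.528314 u
E_B = 0.528314 × 931.494 = 492.121 MeV
BE/A = 492.121 MeV / 56 = 8.788 MeV/nucleon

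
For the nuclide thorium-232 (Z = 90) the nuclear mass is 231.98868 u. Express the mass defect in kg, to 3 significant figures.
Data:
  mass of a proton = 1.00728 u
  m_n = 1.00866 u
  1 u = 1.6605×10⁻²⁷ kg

3.15e-27 kg

With 90 protons and 142 neutrons (A = 232):
Mass of separated nucleons = 90(1.00728) + 142(1.00866) = 90.65520 + 143.22972 = 233.88492 u
Δm = 233.88492 − 231.98868 = 1.89624 u
In SI units: 1.89624 u × 1.6605×10⁻²⁷ kg/u = 3.1487e-27 kg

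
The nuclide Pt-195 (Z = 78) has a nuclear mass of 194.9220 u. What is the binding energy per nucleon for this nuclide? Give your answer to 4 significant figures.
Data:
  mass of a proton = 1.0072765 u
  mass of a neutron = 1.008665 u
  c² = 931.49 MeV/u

7.927 MeV/nucleon

Z = 78, so N = A − Z = 195 − 78 = 117.
Σm = 78·m_p + 117·m_n = 78.5675670 + 118.013805 = 196.5813720 u
The mass defect is 196.5813720 − 194.9220 = 1.6593720 u.
E_B = 1.6593720 × 931.49 = 1545.69 MeV
Per nucleon: 1545.69 / 195 = 7.927 MeV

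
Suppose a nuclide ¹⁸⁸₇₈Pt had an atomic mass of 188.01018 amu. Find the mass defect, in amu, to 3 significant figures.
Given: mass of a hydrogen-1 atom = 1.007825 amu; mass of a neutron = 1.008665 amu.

Total constituent mass: 78 × 1.007825 + 110 × 1.008665 = 189.563500 amu
Mass defect Δm = 189.563500 − 188.01018 = 1.553320 amu

1.55 amu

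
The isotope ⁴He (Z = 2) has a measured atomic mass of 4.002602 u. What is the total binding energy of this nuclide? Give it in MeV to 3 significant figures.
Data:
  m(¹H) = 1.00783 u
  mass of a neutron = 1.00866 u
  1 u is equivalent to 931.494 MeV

28.3 MeV

Z = 2, so N = A − Z = 4 − 2 = 2.
Σm = 2·m(¹H) + 2·m_n = 2.01566 + 2.01732 = 4.03298 u
Mass defect Δm = 4.03298 − 4.002602 = 0.030378 u
Binding energy = Δm·c² = 0.030378 × 931.494 MeV/u = 28.2969 MeV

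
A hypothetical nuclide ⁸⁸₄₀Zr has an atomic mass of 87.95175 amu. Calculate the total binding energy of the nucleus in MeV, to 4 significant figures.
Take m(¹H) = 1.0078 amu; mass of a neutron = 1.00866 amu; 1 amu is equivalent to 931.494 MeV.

722.8 MeV

Mass of separated nucleons = 40(1.0078) + 48(1.00866) = 40.3120 + 48.41568 = 88.72768 amu
Mass defect Δm = 88.72768 − 87.95175 = 0.77593 amu
E_B = 0.77593 × 931.494 = 722.774 MeV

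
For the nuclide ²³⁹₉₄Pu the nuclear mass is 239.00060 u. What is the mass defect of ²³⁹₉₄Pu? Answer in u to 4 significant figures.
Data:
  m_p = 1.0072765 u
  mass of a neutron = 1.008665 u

1.940 u

Z = 94, so N = A − Z = 239 − 94 = 145.
Mass of separated nucleons = 94(1.0072765) + 145(1.008665) = 94.6839910 + 146.256425 = 240.9404160 u
The mass defect is 240.9404160 − 239.00060 = 1.9398160 u.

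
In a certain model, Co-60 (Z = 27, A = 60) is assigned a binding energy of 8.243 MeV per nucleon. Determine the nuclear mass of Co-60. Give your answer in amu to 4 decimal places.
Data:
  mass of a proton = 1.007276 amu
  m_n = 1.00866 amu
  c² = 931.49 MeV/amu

Total binding energy = 60 × 8.243 = 494.580 MeV
Mass defect = 494.580 MeV / (931.49 MeV/amu) = 0.530956 amu
Constituent mass = 27(1.007276) + 33(1.00866) = 60.482232 amu
Nuclear mass = 60.482232 − 0.530956 = 59.951276 amu ≈ 59.9513 amu (to 4 decimal places)

59.9513 amu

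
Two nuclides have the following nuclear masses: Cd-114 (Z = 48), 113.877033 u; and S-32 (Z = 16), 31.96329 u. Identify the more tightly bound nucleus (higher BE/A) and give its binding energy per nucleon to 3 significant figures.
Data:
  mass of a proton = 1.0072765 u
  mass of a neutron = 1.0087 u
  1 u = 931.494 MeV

Cd-114; 8.55 MeV/nucleon

Cd-114: Σm = 48(1.0072765) + 66(1.0087) = 114.9234720 u; Δm = 1.0464390 u; E_B = 974.75 MeV; E_B/A = 8.550 MeV
S-32: Σm = 16(1.0072765) + 16(1.0087) = 32.2556240 u; Δm = 0.2923340 u; E_B = 272.31 MeV; E_B/A = 8.510 MeV
Cd-114 has the higher binding energy per nucleon, so it is the more tightly bound nucleus.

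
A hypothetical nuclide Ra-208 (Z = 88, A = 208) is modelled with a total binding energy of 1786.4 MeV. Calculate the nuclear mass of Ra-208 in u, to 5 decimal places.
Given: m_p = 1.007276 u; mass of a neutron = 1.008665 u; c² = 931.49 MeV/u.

Mass defect = 1786.4 MeV / (931.49 MeV/u) = 1.9177876 u
Constituent mass = 88(1.007276) + 120(1.008665) = 209.680088 u
Nuclear mass = 209.680088 − 1.9177876 = 207.7623004 u ≈ 207.76230 u (to 5 decimal places)

207.76230 u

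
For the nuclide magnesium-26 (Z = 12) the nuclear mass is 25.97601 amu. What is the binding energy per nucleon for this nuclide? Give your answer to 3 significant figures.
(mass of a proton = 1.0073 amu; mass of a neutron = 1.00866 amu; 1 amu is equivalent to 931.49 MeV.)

With 12 protons and 14 neutrons (A = 26):
Mass of separated nucleons = 12(1.0073) + 14(1.00866) = 12.0876 + 14.12124 = 26.20884 amu
The mass defect is 26.20884 − 25.97601 = 0.23283 amu.
E_B = 0.23283 × 931.49 = 216.8788 MeV
Per nucleon: 216.8788 / 26 = 8.341 MeV

8.34 MeV/nucleon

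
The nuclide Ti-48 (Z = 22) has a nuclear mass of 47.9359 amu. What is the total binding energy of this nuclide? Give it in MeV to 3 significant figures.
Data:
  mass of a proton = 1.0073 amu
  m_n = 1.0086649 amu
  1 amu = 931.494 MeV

419 MeV

Z = 22, so N = A − Z = 48 − 22 = 26.
Mass of separated nucleons = 22(1.0073) + 26(1.0086649) = 22.1606 + 26.2252874 = 48.3858874 amu
Mass defect Δm = 48.3858874 − 47.9359 = 0.4499874 amu
E_B = 0.4499874 × 931.494 = 419.161 MeV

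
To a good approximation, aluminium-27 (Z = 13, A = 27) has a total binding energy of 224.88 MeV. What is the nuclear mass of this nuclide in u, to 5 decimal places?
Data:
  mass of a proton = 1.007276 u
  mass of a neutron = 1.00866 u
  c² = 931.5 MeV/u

26.97441 u

Mass defect = 224.88 MeV / (931.5 MeV/u) = 0.2414171 u
Constituent mass = 13(1.007276) + 14(1.00866) = 27.215828 u
Nuclear mass = 27.215828 − 0.2414171 = 26.9744109 u ≈ 26.97441 u (to 5 decimal places)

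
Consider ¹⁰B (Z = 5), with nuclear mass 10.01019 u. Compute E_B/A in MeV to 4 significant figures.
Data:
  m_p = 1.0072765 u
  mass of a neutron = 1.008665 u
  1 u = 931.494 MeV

6.476 MeV/nucleon

The nucleus contains 5 protons and 10 − 5 = 5 neutrons.
Total constituent mass: 5 × 1.0072765 + 5 × 1.008665 = 10.0797075 u
Δm = 10.0797075 − 10.01019 = 0.0695175 u
Binding energy = Δm·c² = 0.0695175 × 931.494 MeV/u = 64.7551 MeV
Dividing by A = 10 gives 6.476 MeV per nucleon.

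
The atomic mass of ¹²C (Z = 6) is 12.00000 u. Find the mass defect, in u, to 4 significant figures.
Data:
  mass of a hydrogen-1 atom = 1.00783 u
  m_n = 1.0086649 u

Mass of separated nucleons = 6(1.00783) + 6(1.0086649) = 6.04698 + 6.0519894 = 12.0989694 u
Mass defect Δm = 12.0989694 − 12.00000 = 0.0989694 u

0.09897 u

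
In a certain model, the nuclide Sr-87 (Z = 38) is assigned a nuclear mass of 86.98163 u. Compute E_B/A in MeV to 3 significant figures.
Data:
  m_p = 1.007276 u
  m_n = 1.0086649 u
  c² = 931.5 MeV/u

Z = 38, so N = A − Z = 87 − 38 = 49.
Σm = 38·m_p + 49·m_n = 38.276488 + 49.4245801 = 87.7010681 u
Δm = 87.7010681 − 86.98163 = 0.7194381 u
Binding energy = Δm·c² = 0.7194381 × 931.5 MeV/u = 670.157 MeV
Per nucleon: 670.157 / 87 = 7.703 MeV

7.70 MeV/nucleon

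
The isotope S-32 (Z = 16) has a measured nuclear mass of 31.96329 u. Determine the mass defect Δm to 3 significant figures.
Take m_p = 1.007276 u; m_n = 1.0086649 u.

0.292 u

With 16 protons and 16 neutrons (A = 32):
Σm = 16·m_p + 16·m_n = 16.116416 + 16.1386384 = 32.2550544 u
Mass defect Δm = 32.2550544 − 31.96329 = 0.2917644 u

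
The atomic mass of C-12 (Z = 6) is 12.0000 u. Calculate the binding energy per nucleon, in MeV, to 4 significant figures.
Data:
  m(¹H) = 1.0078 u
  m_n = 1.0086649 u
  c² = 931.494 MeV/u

With 6 protons and 6 neutrons (A = 12):
Σm = 6·m(¹H) + 6·m_n = 6.0468 + 6.0519894 = 12.0987894 u
Δm = 12.0987894 − 12.0000 = 0.0987894 u
Converting to energy: 0.0987894 u × 931.494 MeV/u = 92.0217 MeV
Per nucleon: 92.0217 / 12 = 7.668 MeV

7.668 MeV/nucleon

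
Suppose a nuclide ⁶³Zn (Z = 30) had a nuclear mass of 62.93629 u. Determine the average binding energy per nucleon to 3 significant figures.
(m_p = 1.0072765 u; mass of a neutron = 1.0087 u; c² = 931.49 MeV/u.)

8.41 MeV/nucleon

The nucleus contains 30 protons and 63 − 30 = 33 neutrons.
Mass of separated nucleons = 30(1.0072765) + 33(1.0087) = 30.2182950 + 33.2871 = 63.5053950 u
Δm = 63.5053950 − 62.93629 = 0.5691050 u
Converting to energy: 0.5691050 u × 931.49 MeV/u = 530.116 MeV
Per nucleon: 530.116 / 63 = 8.4145 MeV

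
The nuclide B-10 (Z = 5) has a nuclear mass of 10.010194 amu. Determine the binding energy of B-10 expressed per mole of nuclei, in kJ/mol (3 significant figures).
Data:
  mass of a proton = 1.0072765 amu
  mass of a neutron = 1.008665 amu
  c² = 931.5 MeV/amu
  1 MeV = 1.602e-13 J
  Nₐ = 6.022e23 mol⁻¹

Σm = 5·m_p + 5·m_n = 5.0363825 + 5.043325 = 10.0797075 amu
The mass defect is 10.0797075 − 10.010194 = 0.0695135 amu.
Converting to energy: 0.0695135 amu × 931.5 MeV/amu = 64.7518 MeV
Per nucleus in joules: 64.7518 MeV × 1.602e-13 J/MeV = 1.0373e-11 J
Per mole: 1.0373e-11 J × 6.022e23 mol⁻¹ = 6.2466e+12 J/mol

6.25e+09 kJ/mol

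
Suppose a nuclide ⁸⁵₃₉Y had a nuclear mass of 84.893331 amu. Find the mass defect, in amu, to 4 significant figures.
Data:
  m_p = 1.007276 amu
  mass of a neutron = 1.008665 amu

0.7890 amu

With 39 protons and 46 neutrons (A = 85):
Mass of separated nucleons = 39(1.007276) + 46(1.008665) = 39.283764 + 46.398590 = 85.682354 amu
Δm = 85.682354 − 84.893331 = 0.789023 amu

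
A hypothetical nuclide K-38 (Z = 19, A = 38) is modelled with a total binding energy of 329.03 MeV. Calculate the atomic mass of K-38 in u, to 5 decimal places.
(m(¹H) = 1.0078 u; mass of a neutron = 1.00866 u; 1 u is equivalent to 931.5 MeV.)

37.95951 u

Mass defect = 329.03 MeV / (931.5 MeV/u) = 0.3532260 u
Constituent mass = 19(1.0078) + 19(1.00866) = 38.31274 u
Atomic mass = 38.31274 − 0.3532260 = 37.9595140 u ≈ 37.95951 u (to 5 decimal places)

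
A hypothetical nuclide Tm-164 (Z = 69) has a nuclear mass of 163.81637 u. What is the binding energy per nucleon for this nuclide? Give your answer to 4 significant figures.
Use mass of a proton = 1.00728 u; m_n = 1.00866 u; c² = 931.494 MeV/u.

8.569 MeV/nucleon

With 69 protons and 95 neutrons (A = 164):
Mass of separated nucleons = 69(1.00728) + 95(1.00866) = 69.50232 + 95.82270 = 165.32502 u
Mass defect Δm = 165.32502 − 163.81637 = 1.50865 u
Binding energy = Δm·c² = 1.50865 × 931.494 MeV/u = 1405.30 MeV
BE/A = 1405.30 MeV / 164 = 8.569 MeV/nucleon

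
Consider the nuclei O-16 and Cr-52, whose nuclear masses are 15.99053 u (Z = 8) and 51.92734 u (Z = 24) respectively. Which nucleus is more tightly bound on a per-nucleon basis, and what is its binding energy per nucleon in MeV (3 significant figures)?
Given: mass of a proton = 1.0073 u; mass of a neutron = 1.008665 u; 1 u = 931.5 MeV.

O-16: Σm = 8(1.0073) + 8(1.008665) = 16.127720 u; Δm = 0.137190 u; E_B = 127.79 MeV; E_B/A = 7.987 MeV
Cr-52: Σm = 24(1.0073) + 28(1.008665) = 52.417820 u; Δm = 0.490480 u; E_B = 456.88 MeV; E_B/A = 8.786 MeV
Cr-52 has the higher binding energy per nucleon, so it is the more tightly bound nucleus.

Cr-52; 8.79 MeV/nucleon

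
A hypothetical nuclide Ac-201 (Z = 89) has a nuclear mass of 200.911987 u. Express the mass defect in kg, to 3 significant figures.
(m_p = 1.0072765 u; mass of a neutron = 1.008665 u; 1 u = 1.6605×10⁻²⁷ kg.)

2.83e-27 kg

Total constituent mass: 89 × 1.0072765 + 112 × 1.008665 = 202.6180885 u
Δm = 202.6180885 − 200.911987 = 1.7061015 u
In SI units: 1.7061015 u × 1.6605×10⁻²⁷ kg/u = 2.8330e-27 kg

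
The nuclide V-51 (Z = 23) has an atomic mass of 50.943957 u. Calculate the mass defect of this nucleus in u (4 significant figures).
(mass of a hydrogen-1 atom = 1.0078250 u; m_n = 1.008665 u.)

0.4786 u

The nucleus contains 23 protons and 51 − 23 = 28 neutrons.
Total constituent mass: 23 × 1.0078250 + 28 × 1.008665 = 51.4225950 u
Δm = 51.4225950 − 50.943957 = 0.4786380 u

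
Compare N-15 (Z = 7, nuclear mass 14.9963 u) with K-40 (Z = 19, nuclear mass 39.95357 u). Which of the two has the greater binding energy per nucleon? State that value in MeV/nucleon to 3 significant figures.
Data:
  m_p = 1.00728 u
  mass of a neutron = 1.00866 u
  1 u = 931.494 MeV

K-40; 8.54 MeV/nucleon

N-15: Σm = 7(1.00728) + 8(1.00866) = 15.12024 u; Δm = 0.12394 u; E_B = 115.45 MeV; E_B/A = 7.697 MeV
K-40: Σm = 19(1.00728) + 21(1.00866) = 40.32018 u; Δm = 0.36661 u; E_B = 341.495 MeV; E_B/A = 8.537 MeV
K-40 has the higher binding energy per nucleon, so it is the more tightly bound nucleus.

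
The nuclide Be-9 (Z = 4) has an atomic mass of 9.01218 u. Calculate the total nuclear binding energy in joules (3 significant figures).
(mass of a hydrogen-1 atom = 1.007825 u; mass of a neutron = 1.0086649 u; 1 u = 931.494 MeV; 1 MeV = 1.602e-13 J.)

With 4 protons and 5 neutrons (A = 9):
Σm = 4·m(¹H) + 5·m_n = 4.031300 + 5.0433245 = 9.0746245 u
The mass defect is 9.0746245 − 9.01218 = 0.0624445 u.
E_B = 0.0624445 × 931.494 = 58.1667 MeV
In joules: 58.1667 MeV × 1.602e-13 J/MeV = 9.3183e-12 J

9.32e-12 J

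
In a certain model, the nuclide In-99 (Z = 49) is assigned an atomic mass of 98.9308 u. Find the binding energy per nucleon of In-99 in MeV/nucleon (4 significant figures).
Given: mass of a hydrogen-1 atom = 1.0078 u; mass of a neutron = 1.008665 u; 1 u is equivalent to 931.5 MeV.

8.324 MeV/nucleon

The nucleus contains 49 protons and 99 − 49 = 50 neutrons.
Σm = 49·m(¹H) + 50·m_n = 49.3822 + 50.433250 = 99.815450 u
The mass defect is 99.815450 − 98.9308 = 0.884650 u.
Converting to energy: 0.884650 u × 931.5 MeV/u = 824.051 MeV
BE/A = 824.051 MeV / 99 = 8.324 MeV/nucleon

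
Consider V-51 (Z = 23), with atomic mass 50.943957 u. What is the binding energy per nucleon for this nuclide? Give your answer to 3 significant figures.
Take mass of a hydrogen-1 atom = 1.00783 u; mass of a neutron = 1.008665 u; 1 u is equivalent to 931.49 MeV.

8.74 MeV/nucleon

With 23 protons and 28 neutrons (A = 51):
Mass of separated nucleons = 23(1.00783) + 28(1.008665) = 23.18009 + 28.242620 = 51.422710 u
Δm = 51.422710 − 50.943957 = 0.478753 u
Binding energy = Δm·c² = 0.478753 × 931.49 MeV/u = 445.954 MeV
Dividing by A = 51 gives 8.744 MeV per nucleon.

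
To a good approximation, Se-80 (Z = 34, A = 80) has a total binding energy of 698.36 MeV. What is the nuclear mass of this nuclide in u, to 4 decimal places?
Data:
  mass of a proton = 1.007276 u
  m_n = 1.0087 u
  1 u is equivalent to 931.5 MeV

79.8979 u

Mass defect = 698.36 MeV / (931.5 MeV/u) = 0.749716 u
Constituent mass = 34(1.007276) + 46(1.0087) = 80.647584 u
Nuclear mass = 80.647584 − 0.749716 = 79.897868 u ≈ 79.8979 u (to 4 decimal places)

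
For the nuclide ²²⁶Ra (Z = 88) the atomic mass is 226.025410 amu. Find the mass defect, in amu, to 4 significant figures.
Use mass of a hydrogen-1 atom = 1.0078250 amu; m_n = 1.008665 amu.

1.859 amu

Total constituent mass: 88 × 1.0078250 + 138 × 1.008665 = 227.8843700 amu
The mass defect is 227.8843700 − 226.025410 = 1.8589600 amu.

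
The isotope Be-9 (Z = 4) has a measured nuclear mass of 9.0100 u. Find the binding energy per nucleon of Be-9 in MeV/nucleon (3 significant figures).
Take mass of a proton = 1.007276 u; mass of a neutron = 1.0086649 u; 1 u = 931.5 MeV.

Mass of separated nucleons = 4(1.007276) + 5(1.0086649) = 4.029104 + 5.0433245 = 9.0724285 u
The mass defect is 9.0724285 − 9.0100 = 0.0624285 u.
E_B = 0.0624285 × 931.5 = 58.1521 MeV
Per nucleon: 58.1521 / 9 = 6.461 MeV

6.46 MeV/nucleon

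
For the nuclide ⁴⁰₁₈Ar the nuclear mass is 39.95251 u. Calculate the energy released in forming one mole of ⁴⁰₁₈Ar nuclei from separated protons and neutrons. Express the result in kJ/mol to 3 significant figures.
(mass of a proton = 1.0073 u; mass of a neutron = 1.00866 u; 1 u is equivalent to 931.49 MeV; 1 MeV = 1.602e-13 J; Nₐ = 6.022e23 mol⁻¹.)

3.32e+10 kJ/mol

Z = 18, so N = A − Z = 40 − 18 = 22.
Mass of separated nucleons = 18(1.0073) + 22(1.00866) = 18.1314 + 22.19052 = 40.32192 u
Mass defect Δm = 40.32192 − 39.95251 = 0.36941 u
Binding energy = Δm·c² = 0.36941 × 931.49 MeV/u = 344.102 MeV
Per nucleus in joules: 344.102 MeV × 1.602e-13 J/MeV = 5.5125e-11 J
Per mole: 5.5125e-11 J × 6.022e23 mol⁻¹ = 3.3196e+13 J/mol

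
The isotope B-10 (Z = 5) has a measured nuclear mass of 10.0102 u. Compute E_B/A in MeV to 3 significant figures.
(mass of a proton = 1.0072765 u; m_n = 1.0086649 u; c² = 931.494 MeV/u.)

Total constituent mass: 5 × 1.0072765 + 5 × 1.0086649 = 10.0797070 u
Δm = 10.0797070 − 10.0102 = 0.0695070 u
Binding energy = Δm·c² = 0.0695070 × 931.494 MeV/u = 64.7454 MeV
BE/A = 64.7454 MeV / 10 = 6.4745 MeV/nucleon

6.47 MeV/nucleon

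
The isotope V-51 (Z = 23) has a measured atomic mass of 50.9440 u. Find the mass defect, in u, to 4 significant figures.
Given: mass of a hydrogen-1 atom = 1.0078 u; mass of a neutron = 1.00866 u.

0.4779 u

The nucleus contains 23 protons and 51 − 23 = 28 neutrons.
Mass of separated nucleons = 23(1.0078) + 28(1.00866) = 23.1794 + 28.24248 = 51.42188 u
Mass defect Δm = 51.42188 − 50.9440 = 0.47788 u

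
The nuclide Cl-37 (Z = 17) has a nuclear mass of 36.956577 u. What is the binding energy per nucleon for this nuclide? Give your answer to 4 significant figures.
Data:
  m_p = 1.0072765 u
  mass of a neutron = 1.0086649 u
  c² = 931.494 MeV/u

Z = 17, so N = A − Z = 37 − 17 = 20.
Total constituent mass: 17 × 1.0072765 + 20 × 1.0086649 = 37.2969985 u
Mass defect Δm = 37.2969985 − 36.956577 = 0.3404215 u
Binding energy = Δm·c² = 0.3404215 × 931.494 MeV/u = 317.101 MeV
Dividing by A = 37 gives 8.570 MeV per nucleon.

8.570 MeV/nucleon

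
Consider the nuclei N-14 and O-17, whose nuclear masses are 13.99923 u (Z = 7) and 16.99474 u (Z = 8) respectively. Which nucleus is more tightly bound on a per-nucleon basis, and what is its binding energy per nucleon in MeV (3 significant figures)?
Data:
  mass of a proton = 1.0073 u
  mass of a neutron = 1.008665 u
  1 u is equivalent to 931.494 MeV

N-14: Σm = 7(1.0073) + 7(1.008665) = 14.111755 u; Δm = 0.112525 u; E_B = 104.82 MeV; E_B/A = 7.487 MeV
O-17: Σm = 8(1.0073) + 9(1.008665) = 17.136385 u; Δm = 0.141645 u; E_B = 131.94 MeV; E_B/A = 7.761 MeV
O-17 has the higher binding energy per nucleon, so it is the more tightly bound nucleus.

O-17; 7.76 MeV/nucleon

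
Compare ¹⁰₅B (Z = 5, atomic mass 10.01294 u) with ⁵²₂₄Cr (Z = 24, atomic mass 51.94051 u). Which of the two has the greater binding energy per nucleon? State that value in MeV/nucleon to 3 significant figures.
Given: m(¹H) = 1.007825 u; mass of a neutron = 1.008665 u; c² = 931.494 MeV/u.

⁵²₂₄Cr; 8.78 MeV/nucleon

¹⁰₅B: Σm = 5(1.007825) + 5(1.008665) = 10.082450 u; Δm = 0.069510 u; E_B = 64.748 MeV; E_B/A = 6.4748 MeV
⁵²₂₄Cr: Σm = 24(1.007825) + 28(1.008665) = 52.430420 u; Δm = 0.489910 u; E_B = 456.35 MeV; E_B/A = 8.776 MeV
⁵²₂₄Cr has the higher binding energy per nucleon, so it is the more tightly bound nucleus.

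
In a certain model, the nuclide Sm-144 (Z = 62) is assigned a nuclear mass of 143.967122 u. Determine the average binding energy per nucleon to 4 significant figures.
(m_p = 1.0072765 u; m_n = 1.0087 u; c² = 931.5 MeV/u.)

Σm = 62·m_p + 82·m_n = 62.4511430 + 82.7134 = 145.1645430 u
Mass defect Δm = 145.1645430 − 143.967122 = 1.1974210 u
Converting to energy: 1.1974210 u × 931.5 MeV/u = 1115.40 MeV
Dividing by A = 144 gives 7.746 MeV per nucleon.

7.746 MeV/nucleon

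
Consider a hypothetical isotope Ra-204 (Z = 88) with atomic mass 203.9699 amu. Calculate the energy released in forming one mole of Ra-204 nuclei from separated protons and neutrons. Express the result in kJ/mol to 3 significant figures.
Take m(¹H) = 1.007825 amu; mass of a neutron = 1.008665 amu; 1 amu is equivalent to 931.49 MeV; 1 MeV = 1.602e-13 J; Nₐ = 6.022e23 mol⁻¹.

1.55e+11 kJ/mol

With 88 protons and 116 neutrons (A = 204):
Σm = 88·m(¹H) + 116·m_n = 88.688600 + 117.005140 = 205.693740 amu
Δm = 205.693740 − 203.9699 = 1.723840 amu
Converting to energy: 1.723840 amu × 931.49 MeV/amu = 1605.74 MeV
Per nucleus in joules: 1605.74 MeV × 1.602e-13 J/MeV = 2.5724e-10 J
Per mole: 2.5724e-10 J × 6.022e23 mol⁻¹ = 1.5491e+14 J/mol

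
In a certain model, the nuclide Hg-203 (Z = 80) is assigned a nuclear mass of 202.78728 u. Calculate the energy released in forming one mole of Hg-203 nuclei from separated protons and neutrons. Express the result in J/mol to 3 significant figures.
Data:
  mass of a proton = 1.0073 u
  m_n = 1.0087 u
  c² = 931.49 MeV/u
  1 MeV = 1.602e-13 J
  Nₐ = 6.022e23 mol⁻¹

Σm = 80·m_p + 123·m_n = 80.5840 + 124.0701 = 204.6541 u
Δm = 204.6541 − 202.78728 = 1.86682 u
Binding energy = Δm·c² = 1.86682 × 931.49 MeV/u = 1738.92 MeV
Per nucleus in joules: 1738.92 MeV × 1.602e-13 J/MeV = 2.7857e-10 J
Per mole: 2.7857e-10 J × 6.022e23 mol⁻¹ = 1.6775e+14 J/mol

1.68e+14 J/mol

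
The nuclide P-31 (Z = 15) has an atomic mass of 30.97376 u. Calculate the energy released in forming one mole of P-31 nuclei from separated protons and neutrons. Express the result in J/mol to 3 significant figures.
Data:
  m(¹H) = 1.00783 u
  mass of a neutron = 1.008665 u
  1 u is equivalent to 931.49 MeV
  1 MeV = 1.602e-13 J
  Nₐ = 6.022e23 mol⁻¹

Total constituent mass: 15 × 1.00783 + 16 × 1.008665 = 31.256090 u
The mass defect is 31.256090 − 30.97376 = 0.282330 u.
E_B = 0.282330 × 931.49 = 262.988 MeV
Per nucleus in joules: 262.988 MeV × 1.602e-13 J/MeV = 4.2131e-11 J
Per mole: 4.2131e-11 J × 6.022e23 mol⁻¹ = 2.5371e+13 J/mol

2.54e+13 J/mol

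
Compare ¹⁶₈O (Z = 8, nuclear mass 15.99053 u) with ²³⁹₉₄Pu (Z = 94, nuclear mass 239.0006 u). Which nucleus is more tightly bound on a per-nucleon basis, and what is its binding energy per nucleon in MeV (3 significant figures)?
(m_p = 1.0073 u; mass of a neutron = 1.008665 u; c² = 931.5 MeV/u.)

¹⁶₈O: Σm = 8(1.0073) + 8(1.008665) = 16.127720 u; Δm = 0.137190 u; E_B = 127.79 MeV; E_B/A = 7.987 MeV
²³⁹₉₄Pu: Σm = 94(1.0073) + 145(1.008665) = 240.942625 u; Δm = 1.942025 u; E_B = 1809.0 MeV; E_B/A = 7.569 MeV
¹⁶₈O has the higher binding energy per nucleon, so it is the more tightly bound nucleus.

¹⁶₈O; 7.99 MeV/nucleon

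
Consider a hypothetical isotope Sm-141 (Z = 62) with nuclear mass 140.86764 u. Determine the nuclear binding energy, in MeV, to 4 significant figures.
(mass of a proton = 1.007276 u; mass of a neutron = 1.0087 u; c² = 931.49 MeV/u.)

1184 MeV

With 62 protons and 79 neutrons (A = 141):
Σm = 62·m_p + 79·m_n = 62.451112 + 79.6873 = 142.138412 u
Δm = 142.138412 − 140.86764 = 1.270772 u
Converting to energy: 1.270772 u × 931.49 MeV/u = 1183.71 MeV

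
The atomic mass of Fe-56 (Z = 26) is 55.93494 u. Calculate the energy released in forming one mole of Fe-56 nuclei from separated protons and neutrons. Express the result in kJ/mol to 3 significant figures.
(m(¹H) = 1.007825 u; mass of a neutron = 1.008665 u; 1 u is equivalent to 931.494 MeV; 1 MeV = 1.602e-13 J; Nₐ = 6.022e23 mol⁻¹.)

4.75e+10 kJ/mol

The nucleus contains 26 protons and 56 − 26 = 30 neutrons.
Σm = 26·m(¹H) + 30·m_n = 26.203450 + 30.259950 = 56.463400 u
Δm = 56.463400 − 55.93494 = 0.528460 u
Converting to energy: 0.528460 u × 931.494 MeV/u = 492.257 MeV
Per nucleus in joules: 492.257 MeV × 1.602e-13 J/MeV = 7.8860e-11 J
Per mole: 7.8860e-11 J × 6.022e23 mol⁻¹ = 4.7489e+13 J/mol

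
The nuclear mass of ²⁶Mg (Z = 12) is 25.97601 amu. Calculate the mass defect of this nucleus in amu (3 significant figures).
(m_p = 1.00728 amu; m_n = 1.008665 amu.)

With 12 protons and 14 neutrons (A = 26):
Total constituent mass: 12 × 1.00728 + 14 × 1.008665 = 26.208670 amu
The mass defect is 26.208670 − 25.97601 = 0.232660 amu.

0.233 amu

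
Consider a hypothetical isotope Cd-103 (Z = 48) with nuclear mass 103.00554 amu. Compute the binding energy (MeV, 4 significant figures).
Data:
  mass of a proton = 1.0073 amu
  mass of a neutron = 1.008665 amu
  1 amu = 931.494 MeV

765.2 MeV

Z = 48, so N = A − Z = 103 − 48 = 55.
Total constituent mass: 48 × 1.0073 + 55 × 1.008665 = 103.826975 amu
Δm = 103.826975 − 103.00554 = 0.821435 amu
Converting to energy: 0.821435 amu × 931.494 MeV/amu = 765.162 MeV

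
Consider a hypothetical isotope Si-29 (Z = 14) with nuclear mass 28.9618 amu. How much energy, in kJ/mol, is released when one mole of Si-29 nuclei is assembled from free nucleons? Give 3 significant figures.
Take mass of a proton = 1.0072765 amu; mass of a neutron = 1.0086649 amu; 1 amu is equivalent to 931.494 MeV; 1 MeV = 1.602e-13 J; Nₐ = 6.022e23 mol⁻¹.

2.43e+10 kJ/mol

Σm = 14·m_p + 15·m_n = 14.1018710 + 15.1299735 = 29.2318445 amu
Mass defect Δm = 29.2318445 − 28.9618 = 0.2700445 amu
E_B = 0.2700445 × 931.494 = 251.545 MeV
Per nucleus in joules: 251.545 MeV × 1.602e-13 J/MeV = 4.0298e-11 J
Per mole: 4.0298e-11 J × 6.022e23 mol⁻¹ = 2.4267e+13 J/mol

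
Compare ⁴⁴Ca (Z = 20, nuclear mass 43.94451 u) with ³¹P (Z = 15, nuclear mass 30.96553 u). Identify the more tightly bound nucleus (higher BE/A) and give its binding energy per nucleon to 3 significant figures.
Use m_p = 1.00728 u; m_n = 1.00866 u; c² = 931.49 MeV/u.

⁴⁴Ca: Σm = 20(1.00728) + 24(1.00866) = 44.35344 u; Δm = 0.40893 u; E_B = 380.91 MeV; E_B/A = 8.657 MeV
³¹P: Σm = 15(1.00728) + 16(1.00866) = 31.24776 u; Δm = 0.28223 u; E_B = 262.89 MeV; E_B/A = 8.480 MeV
⁴⁴Ca has the higher binding energy per nucleon, so it is the more tightly bound nucleus.

⁴⁴Ca; 8.66 MeV/nucleon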